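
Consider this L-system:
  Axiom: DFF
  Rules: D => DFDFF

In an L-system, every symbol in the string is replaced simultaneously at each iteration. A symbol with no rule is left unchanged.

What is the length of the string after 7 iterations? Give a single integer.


Step 0: length = 3
Step 1: length = 7
Step 2: length = 15
Step 3: length = 31
Step 4: length = 63
Step 5: length = 127
Step 6: length = 255
Step 7: length = 511

Answer: 511


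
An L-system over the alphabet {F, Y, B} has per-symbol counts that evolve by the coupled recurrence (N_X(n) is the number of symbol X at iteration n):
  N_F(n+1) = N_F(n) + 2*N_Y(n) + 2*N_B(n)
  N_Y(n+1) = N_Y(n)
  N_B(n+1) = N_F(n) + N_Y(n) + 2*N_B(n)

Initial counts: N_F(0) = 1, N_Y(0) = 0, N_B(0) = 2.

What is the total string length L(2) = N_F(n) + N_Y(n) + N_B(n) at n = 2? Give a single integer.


Step 0: N_F=1, N_Y=0, N_B=2, L=3
Step 1: N_F=5, N_Y=0, N_B=5, L=10
Step 2: N_F=15, N_Y=0, N_B=15, L=30

Answer: 30


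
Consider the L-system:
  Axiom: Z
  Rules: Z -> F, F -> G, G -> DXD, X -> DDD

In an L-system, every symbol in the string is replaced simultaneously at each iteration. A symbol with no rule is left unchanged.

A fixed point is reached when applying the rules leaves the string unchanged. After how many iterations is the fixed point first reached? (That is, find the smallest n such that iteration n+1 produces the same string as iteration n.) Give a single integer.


Answer: 4

Derivation:
Step 0: Z
Step 1: F
Step 2: G
Step 3: DXD
Step 4: DDDDD
Step 5: DDDDD  (unchanged — fixed point at step 4)


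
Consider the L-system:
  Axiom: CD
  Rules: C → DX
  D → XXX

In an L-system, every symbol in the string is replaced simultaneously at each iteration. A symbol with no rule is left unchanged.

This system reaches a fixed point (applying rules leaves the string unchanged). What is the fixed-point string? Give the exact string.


Answer: XXXXXXX

Derivation:
Step 0: CD
Step 1: DXXXX
Step 2: XXXXXXX
Step 3: XXXXXXX  (unchanged — fixed point at step 2)


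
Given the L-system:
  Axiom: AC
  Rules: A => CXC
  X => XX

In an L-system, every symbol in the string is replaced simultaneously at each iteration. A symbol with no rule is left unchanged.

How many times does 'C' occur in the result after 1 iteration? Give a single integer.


Answer: 3

Derivation:
Step 0: AC  (1 'C')
Step 1: CXCC  (3 'C')


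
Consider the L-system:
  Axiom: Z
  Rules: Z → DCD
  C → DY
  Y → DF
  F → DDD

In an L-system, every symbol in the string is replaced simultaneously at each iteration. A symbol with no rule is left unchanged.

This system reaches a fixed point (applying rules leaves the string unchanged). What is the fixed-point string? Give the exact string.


Step 0: Z
Step 1: DCD
Step 2: DDYD
Step 3: DDDFD
Step 4: DDDDDDD
Step 5: DDDDDDD  (unchanged — fixed point at step 4)

Answer: DDDDDDD


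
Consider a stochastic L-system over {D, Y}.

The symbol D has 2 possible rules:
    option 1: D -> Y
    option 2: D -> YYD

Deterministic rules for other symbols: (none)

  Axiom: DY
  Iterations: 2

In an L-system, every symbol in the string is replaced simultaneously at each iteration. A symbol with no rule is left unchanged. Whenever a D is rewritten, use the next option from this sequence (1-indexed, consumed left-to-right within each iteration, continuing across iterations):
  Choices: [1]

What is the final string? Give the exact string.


Step 0: DY
Step 1: YY  (used choices [1])
Step 2: YY  (used choices [])

Answer: YY


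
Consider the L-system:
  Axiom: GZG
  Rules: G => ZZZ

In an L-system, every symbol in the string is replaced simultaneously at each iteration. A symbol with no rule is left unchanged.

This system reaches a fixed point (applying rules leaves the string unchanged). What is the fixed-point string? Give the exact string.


Answer: ZZZZZZZ

Derivation:
Step 0: GZG
Step 1: ZZZZZZZ
Step 2: ZZZZZZZ  (unchanged — fixed point at step 1)


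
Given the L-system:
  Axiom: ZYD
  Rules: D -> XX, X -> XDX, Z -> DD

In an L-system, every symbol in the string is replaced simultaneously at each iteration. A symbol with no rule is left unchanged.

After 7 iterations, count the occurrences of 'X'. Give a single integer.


Answer: 1136

Derivation:
Final string: XDXXXXDXXDXXDXXDXXXXDXXDXXXXDXXDXXXXDXXDXXXXDXXDXXDXXDXXXXDXXDXXXXDXXDXXDXXDXXXXDXXDXXXXDXXDXXDXXDXXXXDXXDXXXXDXXDXXDXXDXXXXDXXDXXXXDXXDXXXXDXXDXXXXDXXDXXDXXDXXXXDXXDXXXXDXXDXXDXXDXXXXDXXDXXXXDXXDXXXXDXXDXXXXDXXDXXDXXDXXXXDXXDXXXXDXXDXXDXXDXXXXDXXDXXXXDXXDXXDXXDXXXXDXXDXXXXDXXDXXDXXDXXXXDXXDXXXXDXXDXXXXDXXDXXXXDXXDXXDXXDXXXXDXXDXXXXDXXDXXDXXDXXXXDXXDXXXXDXXDXXXXDXXDXXXXDXXDXXDXXDXXXXDXXDXXXXDXXDXXDXXDXXXXDXXDXXXXDXXDXXDXXDXXXXDXXDXXXXDXXDXXDXXDXXXXDXXDXXXXDXXDXXXXDXXDXXXXDXXDXXDXXDXXXXDXXDXXXXDXXDXXDXXDXXXXDXXDXXXXDXXDXXXXDXXDXXXXDXXDXXDXXDXXXXDXXDXXXXDXXDXXDXXDXXXXDXXDXXXXDXXDXXDXXDXXXXDXXDXXXXDXXDXXDXXDXXXXDXXDXXXXDXXDXXXXDXXDXXXXDXXDXXDXXDXXXXDXYXDXXXXDXXDXXDXXDXXXXDXXDXXXXDXXDXXXXDXXDXXXXDXXDXXDXXDXXXXDXXDXXXXDXXDXXDXXDXXXXDXXDXXXXDXXDXXDXXDXXXXDXXDXXXXDXXDXXDXXDXXXXDXXDXXXXDXXDXXXXDXXDXXXXDXXDXXDXXDXXXXDXXDXXXXDXXDXXDXXDXXXXDXXDXXXXDXXDXXXXDXXDXXXXDXXDXXDXXDXXXXDXXDXXXXDXXDXXDXXDXXXXDXXDXXXXDXXDXXXXDXXDXXXXDXXDXXDXXDXXXXDXXDXXXXDXXDXXDXXDXXXXDXXDXXXXDXXDXXXXDXXDXXXXDXXDXXDXXDXXXXDXXDXXXXDXXDXXDXXDXXXXDXXDXXXXDXXDXXDXXDXXXXDXXDXXXXDXXDXXDXXDXXXXDXXDXXXXDXXDXXXXDXXDXXXXDXXDXXDXXDXXXXDXXDXXXXDXXDXXDXXDXXXXDXXDXXXXDXXDXXXXDXXDXXXXDXXDXXDXXDXXXXDXXDXXXXDXXDXXDXXDXXXXDXXDXXXXDXXDXXDXXDXXXXDXXDXXXXDXXDXXDXXDXXXXDXXDXXXXDXXDXXXXDXXDXXXXDXXDXXDXXDXXXXDXXDXXXXDXXDXXDXXDXXXXDXXDXXXXDXXDXXXXDXXDXXXXDXXDXXDXXDXXXXDXXDXXXXDXXDXXDXXDXXXXDXXDXXXXDXXDXXXXDXXDXXXXDXXDXXDXXDXXXXDXXDXXXXDXXDXXDXXDXXXXDXXDXXXXDXXDXXXXDXXDXXXXDXXDXXDXXDXXXXDXXDXXXXDXXDXXDXXDXXXXDXXDXXXXDXXDXXDXXDXXXXDXXDXXXXDXXDXXDXXDXXXXDXXDXXXXDXXDXXXXDXXDXXXXDXXDXXDXXDXXXXDX
Count of 'X': 1136


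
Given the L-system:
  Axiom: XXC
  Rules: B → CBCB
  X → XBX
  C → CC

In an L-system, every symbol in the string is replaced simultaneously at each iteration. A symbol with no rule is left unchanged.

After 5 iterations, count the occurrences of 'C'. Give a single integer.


Step 0: XXC  (1 'C')
Step 1: XBXXBXCC  (2 'C')
Step 2: XBXCBCBXBXXBXCBCBXBXCCCC  (8 'C')
Step 3: XBXCBCBXBXCCCBCBCCCBCBXBXCBCBXBXXBXCBCBXBXCCCBCBCCCBCBXBXCBCBXBXCCCCCCCC  (32 'C')
Step 4: XBXCBCBXBXCCCBCBCCCBCBXBXCBCBXBXCCCCCCCBCBCCCBCBCCCCCCCBCBCCCBCBXBXCBCBXBXCCCBCBCCCBCBXBXCBCBXBXXBXCBCBXBXCCCBCBCCCBCBXBXCBCBXBXCCCCCCCBCBCCCBCBCCCCCCCBCBCCCBCBXBXCBCBXBXCCCBCBCCCBCBXBXCBCBXBXCCCCCCCCCCCCCCCC  (112 'C')
Step 5: XBXCBCBXBXCCCBCBCCCBCBXBXCBCBXBXCCCCCCCBCBCCCBCBCCCCCCCBCBCCCBCBXBXCBCBXBXCCCBCBCCCBCBXBXCBCBXBXCCCCCCCCCCCCCCCBCBCCCBCBCCCCCCCBCBCCCBCBCCCCCCCCCCCCCCCBCBCCCBCBCCCCCCCBCBCCCBCBXBXCBCBXBXCCCBCBCCCBCBXBXCBCBXBXCCCCCCCBCBCCCBCBCCCCCCCBCBCCCBCBXBXCBCBXBXCCCBCBCCCBCBXBXCBCBXBXXBXCBCBXBXCCCBCBCCCBCBXBXCBCBXBXCCCCCCCBCBCCCBCBCCCCCCCBCBCCCBCBXBXCBCBXBXCCCBCBCCCBCBXBXCBCBXBXCCCCCCCCCCCCCCCBCBCCCBCBCCCCCCCBCBCCCBCBCCCCCCCCCCCCCCCBCBCCCBCBCCCCCCCBCBCCCBCBXBXCBCBXBXCCCBCBCCCBCBXBXCBCBXBXCCCCCCCBCBCCCBCBCCCCCCCBCBCCCBCBXBXCBCBXBXCCCBCBCCCBCBXBXCBCBXBXCCCCCCCCCCCCCCCCCCCCCCCCCCCCCCCC  (352 'C')

Answer: 352


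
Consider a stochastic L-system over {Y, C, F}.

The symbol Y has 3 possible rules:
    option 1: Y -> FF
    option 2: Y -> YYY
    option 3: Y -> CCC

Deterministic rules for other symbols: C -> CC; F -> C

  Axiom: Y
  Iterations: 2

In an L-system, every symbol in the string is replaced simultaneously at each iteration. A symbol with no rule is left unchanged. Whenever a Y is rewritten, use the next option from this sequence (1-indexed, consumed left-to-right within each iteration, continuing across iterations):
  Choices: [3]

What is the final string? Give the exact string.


Answer: CCCCCC

Derivation:
Step 0: Y
Step 1: CCC  (used choices [3])
Step 2: CCCCCC  (used choices [])


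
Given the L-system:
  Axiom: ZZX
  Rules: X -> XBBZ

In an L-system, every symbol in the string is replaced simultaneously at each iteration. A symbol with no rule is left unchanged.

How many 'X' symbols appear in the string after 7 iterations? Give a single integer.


Answer: 1

Derivation:
Step 0: ZZX  (1 'X')
Step 1: ZZXBBZ  (1 'X')
Step 2: ZZXBBZBBZ  (1 'X')
Step 3: ZZXBBZBBZBBZ  (1 'X')
Step 4: ZZXBBZBBZBBZBBZ  (1 'X')
Step 5: ZZXBBZBBZBBZBBZBBZ  (1 'X')
Step 6: ZZXBBZBBZBBZBBZBBZBBZ  (1 'X')
Step 7: ZZXBBZBBZBBZBBZBBZBBZBBZ  (1 'X')


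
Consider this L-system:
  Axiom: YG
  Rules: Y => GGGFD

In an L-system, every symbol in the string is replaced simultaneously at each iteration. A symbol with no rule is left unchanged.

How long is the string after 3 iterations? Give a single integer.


Step 0: length = 2
Step 1: length = 6
Step 2: length = 6
Step 3: length = 6

Answer: 6


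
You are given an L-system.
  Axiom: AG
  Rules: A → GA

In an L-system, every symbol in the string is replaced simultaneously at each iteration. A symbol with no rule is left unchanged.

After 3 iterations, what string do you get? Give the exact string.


Answer: GGGAG

Derivation:
Step 0: AG
Step 1: GAG
Step 2: GGAG
Step 3: GGGAG


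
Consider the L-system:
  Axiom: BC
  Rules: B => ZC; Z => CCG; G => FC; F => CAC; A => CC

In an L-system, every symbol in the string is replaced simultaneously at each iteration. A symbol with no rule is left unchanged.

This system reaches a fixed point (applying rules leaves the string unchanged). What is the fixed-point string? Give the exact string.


Step 0: BC
Step 1: ZCC
Step 2: CCGCC
Step 3: CCFCCC
Step 4: CCCACCCC
Step 5: CCCCCCCCC
Step 6: CCCCCCCCC  (unchanged — fixed point at step 5)

Answer: CCCCCCCCC


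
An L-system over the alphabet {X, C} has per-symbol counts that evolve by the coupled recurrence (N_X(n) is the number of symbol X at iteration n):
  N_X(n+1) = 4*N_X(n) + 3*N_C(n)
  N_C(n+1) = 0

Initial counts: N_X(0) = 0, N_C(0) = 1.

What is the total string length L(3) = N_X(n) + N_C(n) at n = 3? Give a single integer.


Answer: 48

Derivation:
Step 0: N_X=0, N_C=1, L=1
Step 1: N_X=3, N_C=0, L=3
Step 2: N_X=12, N_C=0, L=12
Step 3: N_X=48, N_C=0, L=48


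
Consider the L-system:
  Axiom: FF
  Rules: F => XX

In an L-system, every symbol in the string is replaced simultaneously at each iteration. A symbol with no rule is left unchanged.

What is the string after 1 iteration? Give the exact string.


Answer: XXXX

Derivation:
Step 0: FF
Step 1: XXXX


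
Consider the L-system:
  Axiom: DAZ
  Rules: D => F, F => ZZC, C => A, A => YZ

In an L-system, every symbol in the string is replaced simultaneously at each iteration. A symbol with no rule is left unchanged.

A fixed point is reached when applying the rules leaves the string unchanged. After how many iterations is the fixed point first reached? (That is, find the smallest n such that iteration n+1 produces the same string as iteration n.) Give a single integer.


Answer: 4

Derivation:
Step 0: DAZ
Step 1: FYZZ
Step 2: ZZCYZZ
Step 3: ZZAYZZ
Step 4: ZZYZYZZ
Step 5: ZZYZYZZ  (unchanged — fixed point at step 4)


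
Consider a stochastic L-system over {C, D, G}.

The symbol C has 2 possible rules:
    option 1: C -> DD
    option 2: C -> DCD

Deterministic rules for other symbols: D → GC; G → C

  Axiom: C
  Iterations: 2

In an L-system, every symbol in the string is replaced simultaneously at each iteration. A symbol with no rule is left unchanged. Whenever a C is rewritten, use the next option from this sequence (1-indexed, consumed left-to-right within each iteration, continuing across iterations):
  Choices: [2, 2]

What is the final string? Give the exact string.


Answer: GCDCDGC

Derivation:
Step 0: C
Step 1: DCD  (used choices [2])
Step 2: GCDCDGC  (used choices [2])


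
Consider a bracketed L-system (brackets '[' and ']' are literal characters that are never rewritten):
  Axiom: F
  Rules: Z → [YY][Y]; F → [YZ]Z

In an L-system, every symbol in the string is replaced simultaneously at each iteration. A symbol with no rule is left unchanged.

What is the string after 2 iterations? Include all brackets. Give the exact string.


Step 0: F
Step 1: [YZ]Z
Step 2: [Y[YY][Y]][YY][Y]

Answer: [Y[YY][Y]][YY][Y]


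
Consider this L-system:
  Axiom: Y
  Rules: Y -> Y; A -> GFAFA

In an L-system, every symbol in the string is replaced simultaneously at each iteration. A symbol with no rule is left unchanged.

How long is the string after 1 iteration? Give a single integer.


Answer: 1

Derivation:
Step 0: length = 1
Step 1: length = 1


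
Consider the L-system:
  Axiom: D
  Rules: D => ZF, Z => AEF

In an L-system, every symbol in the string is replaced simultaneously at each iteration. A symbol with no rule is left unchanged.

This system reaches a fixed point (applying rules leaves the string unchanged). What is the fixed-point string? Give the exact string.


Step 0: D
Step 1: ZF
Step 2: AEFF
Step 3: AEFF  (unchanged — fixed point at step 2)

Answer: AEFF


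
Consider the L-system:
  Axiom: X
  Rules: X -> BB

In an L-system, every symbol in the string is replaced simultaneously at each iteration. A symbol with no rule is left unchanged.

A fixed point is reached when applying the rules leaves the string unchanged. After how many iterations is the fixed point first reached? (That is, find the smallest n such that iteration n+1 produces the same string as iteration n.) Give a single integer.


Step 0: X
Step 1: BB
Step 2: BB  (unchanged — fixed point at step 1)

Answer: 1


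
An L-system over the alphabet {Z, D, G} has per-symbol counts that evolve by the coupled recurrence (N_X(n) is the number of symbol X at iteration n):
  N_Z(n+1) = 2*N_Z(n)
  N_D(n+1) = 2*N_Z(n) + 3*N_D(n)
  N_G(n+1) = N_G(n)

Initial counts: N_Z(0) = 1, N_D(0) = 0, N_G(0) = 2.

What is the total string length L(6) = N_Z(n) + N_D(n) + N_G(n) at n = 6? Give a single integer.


Answer: 1396

Derivation:
Step 0: N_Z=1, N_D=0, N_G=2, L=3
Step 1: N_Z=2, N_D=2, N_G=2, L=6
Step 2: N_Z=4, N_D=10, N_G=2, L=16
Step 3: N_Z=8, N_D=38, N_G=2, L=48
Step 4: N_Z=16, N_D=130, N_G=2, L=148
Step 5: N_Z=32, N_D=422, N_G=2, L=456
Step 6: N_Z=64, N_D=1330, N_G=2, L=1396


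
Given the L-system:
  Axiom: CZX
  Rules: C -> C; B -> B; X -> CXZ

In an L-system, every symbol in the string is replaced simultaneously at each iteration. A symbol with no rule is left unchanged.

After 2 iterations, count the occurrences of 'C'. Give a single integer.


Step 0: CZX  (1 'C')
Step 1: CZCXZ  (2 'C')
Step 2: CZCCXZZ  (3 'C')

Answer: 3


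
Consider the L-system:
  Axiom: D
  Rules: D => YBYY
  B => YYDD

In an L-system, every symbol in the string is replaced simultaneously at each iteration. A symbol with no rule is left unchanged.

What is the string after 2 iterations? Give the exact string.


Answer: YYYDDYY

Derivation:
Step 0: D
Step 1: YBYY
Step 2: YYYDDYY


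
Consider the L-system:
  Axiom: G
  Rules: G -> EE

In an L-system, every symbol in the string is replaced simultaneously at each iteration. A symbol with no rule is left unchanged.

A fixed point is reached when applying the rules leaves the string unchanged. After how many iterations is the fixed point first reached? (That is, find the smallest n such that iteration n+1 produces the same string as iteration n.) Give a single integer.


Answer: 1

Derivation:
Step 0: G
Step 1: EE
Step 2: EE  (unchanged — fixed point at step 1)


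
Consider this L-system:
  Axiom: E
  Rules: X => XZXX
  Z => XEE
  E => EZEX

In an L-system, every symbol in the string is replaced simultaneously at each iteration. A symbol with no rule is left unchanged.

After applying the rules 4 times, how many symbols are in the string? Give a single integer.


Step 0: length = 1
Step 1: length = 4
Step 2: length = 15
Step 3: length = 57
Step 4: length = 216

Answer: 216


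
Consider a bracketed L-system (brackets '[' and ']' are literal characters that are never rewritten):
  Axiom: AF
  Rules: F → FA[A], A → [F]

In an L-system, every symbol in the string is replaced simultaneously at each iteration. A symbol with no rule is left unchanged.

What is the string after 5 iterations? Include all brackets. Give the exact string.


Step 0: AF
Step 1: [F]FA[A]
Step 2: [FA[A]]FA[A][F][[F]]
Step 3: [FA[A][F][[F]]]FA[A][F][[F]][FA[A]][[FA[A]]]
Step 4: [FA[A][F][[F]][FA[A]][[FA[A]]]]FA[A][F][[F]][FA[A]][[FA[A]]][FA[A][F][[F]]][[FA[A][F][[F]]]]
Step 5: [FA[A][F][[F]][FA[A]][[FA[A]]][FA[A][F][[F]]][[FA[A][F][[F]]]]]FA[A][F][[F]][FA[A]][[FA[A]]][FA[A][F][[F]]][[FA[A][F][[F]]]][FA[A][F][[F]][FA[A]][[FA[A]]]][[FA[A][F][[F]][FA[A]][[FA[A]]]]]

Answer: [FA[A][F][[F]][FA[A]][[FA[A]]][FA[A][F][[F]]][[FA[A][F][[F]]]]]FA[A][F][[F]][FA[A]][[FA[A]]][FA[A][F][[F]]][[FA[A][F][[F]]]][FA[A][F][[F]][FA[A]][[FA[A]]]][[FA[A][F][[F]][FA[A]][[FA[A]]]]]


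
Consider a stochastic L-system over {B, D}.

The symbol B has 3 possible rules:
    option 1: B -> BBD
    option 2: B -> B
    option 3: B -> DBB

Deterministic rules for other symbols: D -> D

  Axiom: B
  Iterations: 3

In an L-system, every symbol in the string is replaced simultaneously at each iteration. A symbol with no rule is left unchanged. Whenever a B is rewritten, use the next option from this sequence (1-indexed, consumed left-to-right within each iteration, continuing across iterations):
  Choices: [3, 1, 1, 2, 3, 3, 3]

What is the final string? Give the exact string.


Step 0: B
Step 1: DBB  (used choices [3])
Step 2: DBBDBBD  (used choices [1, 1])
Step 3: DBDBBDDBBDBBD  (used choices [2, 3, 3, 3])

Answer: DBDBBDDBBDBBD


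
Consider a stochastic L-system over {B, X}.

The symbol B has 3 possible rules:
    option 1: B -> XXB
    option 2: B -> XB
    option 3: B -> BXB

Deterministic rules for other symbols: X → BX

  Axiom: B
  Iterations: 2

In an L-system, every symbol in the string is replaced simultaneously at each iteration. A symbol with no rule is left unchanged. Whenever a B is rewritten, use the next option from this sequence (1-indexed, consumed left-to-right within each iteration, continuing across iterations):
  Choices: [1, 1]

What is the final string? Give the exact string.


Answer: BXBXXXB

Derivation:
Step 0: B
Step 1: XXB  (used choices [1])
Step 2: BXBXXXB  (used choices [1])


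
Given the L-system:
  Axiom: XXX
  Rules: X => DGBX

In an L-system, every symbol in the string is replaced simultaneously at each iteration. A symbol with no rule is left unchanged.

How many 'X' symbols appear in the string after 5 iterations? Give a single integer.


Answer: 3

Derivation:
Step 0: XXX  (3 'X')
Step 1: DGBXDGBXDGBX  (3 'X')
Step 2: DGBDGBXDGBDGBXDGBDGBX  (3 'X')
Step 3: DGBDGBDGBXDGBDGBDGBXDGBDGBDGBX  (3 'X')
Step 4: DGBDGBDGBDGBXDGBDGBDGBDGBXDGBDGBDGBDGBX  (3 'X')
Step 5: DGBDGBDGBDGBDGBXDGBDGBDGBDGBDGBXDGBDGBDGBDGBDGBX  (3 'X')


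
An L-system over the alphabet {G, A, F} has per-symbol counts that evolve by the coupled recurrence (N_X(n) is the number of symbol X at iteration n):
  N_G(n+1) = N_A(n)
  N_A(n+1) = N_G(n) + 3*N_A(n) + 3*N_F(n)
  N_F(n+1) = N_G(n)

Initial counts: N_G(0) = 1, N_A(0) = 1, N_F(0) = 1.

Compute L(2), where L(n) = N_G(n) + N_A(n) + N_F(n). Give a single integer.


Step 0: N_G=1, N_A=1, N_F=1, L=3
Step 1: N_G=1, N_A=7, N_F=1, L=9
Step 2: N_G=7, N_A=25, N_F=1, L=33

Answer: 33


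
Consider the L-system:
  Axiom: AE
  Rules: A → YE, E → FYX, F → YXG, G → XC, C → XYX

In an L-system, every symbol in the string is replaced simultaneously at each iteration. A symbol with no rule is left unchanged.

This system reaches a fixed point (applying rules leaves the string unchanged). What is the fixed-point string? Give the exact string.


Answer: YYXXXYXYXYXXXYXYX

Derivation:
Step 0: AE
Step 1: YEFYX
Step 2: YFYXYXGYX
Step 3: YYXGYXYXXCYX
Step 4: YYXXCYXYXXXYXYX
Step 5: YYXXXYXYXYXXXYXYX
Step 6: YYXXXYXYXYXXXYXYX  (unchanged — fixed point at step 5)


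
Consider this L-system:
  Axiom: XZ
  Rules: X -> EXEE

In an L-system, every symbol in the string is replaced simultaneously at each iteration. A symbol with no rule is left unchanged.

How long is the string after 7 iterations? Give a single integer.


Step 0: length = 2
Step 1: length = 5
Step 2: length = 8
Step 3: length = 11
Step 4: length = 14
Step 5: length = 17
Step 6: length = 20
Step 7: length = 23

Answer: 23


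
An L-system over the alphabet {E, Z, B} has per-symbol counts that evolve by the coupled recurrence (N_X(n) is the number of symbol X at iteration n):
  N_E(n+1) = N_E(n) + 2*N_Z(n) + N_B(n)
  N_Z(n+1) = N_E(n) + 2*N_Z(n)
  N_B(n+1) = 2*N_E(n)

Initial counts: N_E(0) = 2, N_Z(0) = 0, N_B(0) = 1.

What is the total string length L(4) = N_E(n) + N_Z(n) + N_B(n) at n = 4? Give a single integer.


Step 0: N_E=2, N_Z=0, N_B=1, L=3
Step 1: N_E=3, N_Z=2, N_B=4, L=9
Step 2: N_E=11, N_Z=7, N_B=6, L=24
Step 3: N_E=31, N_Z=25, N_B=22, L=78
Step 4: N_E=103, N_Z=81, N_B=62, L=246

Answer: 246


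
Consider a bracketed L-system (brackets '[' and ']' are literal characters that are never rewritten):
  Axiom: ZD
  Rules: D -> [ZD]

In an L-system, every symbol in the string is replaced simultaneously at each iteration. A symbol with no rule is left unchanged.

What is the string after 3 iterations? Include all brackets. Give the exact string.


Answer: Z[Z[Z[ZD]]]

Derivation:
Step 0: ZD
Step 1: Z[ZD]
Step 2: Z[Z[ZD]]
Step 3: Z[Z[Z[ZD]]]


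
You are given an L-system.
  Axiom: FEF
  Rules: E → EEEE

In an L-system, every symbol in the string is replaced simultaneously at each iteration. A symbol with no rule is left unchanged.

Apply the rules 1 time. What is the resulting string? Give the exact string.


Answer: FEEEEF

Derivation:
Step 0: FEF
Step 1: FEEEEF


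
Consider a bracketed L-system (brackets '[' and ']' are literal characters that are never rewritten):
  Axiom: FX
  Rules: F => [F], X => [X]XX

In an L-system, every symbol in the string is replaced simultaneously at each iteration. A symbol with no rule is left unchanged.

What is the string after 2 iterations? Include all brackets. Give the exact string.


Step 0: FX
Step 1: [F][X]XX
Step 2: [[F]][[X]XX][X]XX[X]XX

Answer: [[F]][[X]XX][X]XX[X]XX


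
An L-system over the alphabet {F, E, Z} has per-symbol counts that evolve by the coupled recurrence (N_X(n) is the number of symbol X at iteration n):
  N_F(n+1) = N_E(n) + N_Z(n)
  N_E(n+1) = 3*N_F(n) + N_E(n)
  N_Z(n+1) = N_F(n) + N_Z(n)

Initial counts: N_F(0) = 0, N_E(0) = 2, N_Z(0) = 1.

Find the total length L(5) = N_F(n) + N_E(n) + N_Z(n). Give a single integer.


Answer: 282

Derivation:
Step 0: N_F=0, N_E=2, N_Z=1, L=3
Step 1: N_F=3, N_E=2, N_Z=1, L=6
Step 2: N_F=3, N_E=11, N_Z=4, L=18
Step 3: N_F=15, N_E=20, N_Z=7, L=42
Step 4: N_F=27, N_E=65, N_Z=22, L=114
Step 5: N_F=87, N_E=146, N_Z=49, L=282


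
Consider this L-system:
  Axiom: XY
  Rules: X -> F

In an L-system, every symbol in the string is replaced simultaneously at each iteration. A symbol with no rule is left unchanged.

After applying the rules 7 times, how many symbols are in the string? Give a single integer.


Answer: 2

Derivation:
Step 0: length = 2
Step 1: length = 2
Step 2: length = 2
Step 3: length = 2
Step 4: length = 2
Step 5: length = 2
Step 6: length = 2
Step 7: length = 2


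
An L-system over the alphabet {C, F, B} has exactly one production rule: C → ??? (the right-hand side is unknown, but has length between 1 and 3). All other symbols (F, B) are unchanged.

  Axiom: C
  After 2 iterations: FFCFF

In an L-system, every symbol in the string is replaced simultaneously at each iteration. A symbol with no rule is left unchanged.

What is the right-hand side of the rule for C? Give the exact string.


Trying C → FCF:
  Step 0: C
  Step 1: FCF
  Step 2: FFCFF
Matches the given result.

Answer: FCF


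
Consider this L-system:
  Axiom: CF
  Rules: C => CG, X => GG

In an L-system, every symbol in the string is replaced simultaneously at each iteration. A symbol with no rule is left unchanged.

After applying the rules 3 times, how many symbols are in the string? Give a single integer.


Step 0: length = 2
Step 1: length = 3
Step 2: length = 4
Step 3: length = 5

Answer: 5


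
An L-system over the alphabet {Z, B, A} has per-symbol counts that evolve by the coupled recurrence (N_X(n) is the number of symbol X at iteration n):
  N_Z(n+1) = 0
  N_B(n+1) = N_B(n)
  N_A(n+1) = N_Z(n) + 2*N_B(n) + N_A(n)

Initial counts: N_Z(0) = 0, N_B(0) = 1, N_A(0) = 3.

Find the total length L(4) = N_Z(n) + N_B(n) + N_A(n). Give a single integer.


Step 0: N_Z=0, N_B=1, N_A=3, L=4
Step 1: N_Z=0, N_B=1, N_A=5, L=6
Step 2: N_Z=0, N_B=1, N_A=7, L=8
Step 3: N_Z=0, N_B=1, N_A=9, L=10
Step 4: N_Z=0, N_B=1, N_A=11, L=12

Answer: 12


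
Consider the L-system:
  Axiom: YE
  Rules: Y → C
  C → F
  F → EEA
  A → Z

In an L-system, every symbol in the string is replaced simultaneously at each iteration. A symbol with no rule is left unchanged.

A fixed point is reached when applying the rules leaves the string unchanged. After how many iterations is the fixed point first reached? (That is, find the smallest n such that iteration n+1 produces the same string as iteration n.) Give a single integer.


Step 0: YE
Step 1: CE
Step 2: FE
Step 3: EEAE
Step 4: EEZE
Step 5: EEZE  (unchanged — fixed point at step 4)

Answer: 4


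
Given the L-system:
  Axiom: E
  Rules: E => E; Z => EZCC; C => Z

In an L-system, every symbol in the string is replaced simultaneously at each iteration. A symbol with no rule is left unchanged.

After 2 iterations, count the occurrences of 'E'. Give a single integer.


Answer: 1

Derivation:
Step 0: E  (1 'E')
Step 1: E  (1 'E')
Step 2: E  (1 'E')


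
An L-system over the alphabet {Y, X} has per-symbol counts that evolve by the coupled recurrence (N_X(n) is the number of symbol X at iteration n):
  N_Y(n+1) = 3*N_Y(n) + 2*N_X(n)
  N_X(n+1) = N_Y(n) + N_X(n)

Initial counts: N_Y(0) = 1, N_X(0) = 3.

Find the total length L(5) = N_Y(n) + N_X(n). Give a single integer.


Step 0: N_Y=1, N_X=3, L=4
Step 1: N_Y=9, N_X=4, L=13
Step 2: N_Y=35, N_X=13, L=48
Step 3: N_Y=131, N_X=48, L=179
Step 4: N_Y=489, N_X=179, L=668
Step 5: N_Y=1825, N_X=668, L=2493

Answer: 2493


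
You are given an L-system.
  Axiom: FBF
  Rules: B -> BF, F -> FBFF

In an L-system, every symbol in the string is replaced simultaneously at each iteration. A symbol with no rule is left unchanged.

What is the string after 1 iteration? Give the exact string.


Step 0: FBF
Step 1: FBFFBFFBFF

Answer: FBFFBFFBFF


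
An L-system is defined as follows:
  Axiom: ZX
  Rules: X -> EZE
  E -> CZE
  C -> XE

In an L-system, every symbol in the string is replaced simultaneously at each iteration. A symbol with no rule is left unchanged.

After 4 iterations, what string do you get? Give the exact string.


Answer: ZEZECZEZXEZCZEZEZECZEZXEZCZE

Derivation:
Step 0: ZX
Step 1: ZEZE
Step 2: ZCZEZCZE
Step 3: ZXEZCZEZXEZCZE
Step 4: ZEZECZEZXEZCZEZEZECZEZXEZCZE


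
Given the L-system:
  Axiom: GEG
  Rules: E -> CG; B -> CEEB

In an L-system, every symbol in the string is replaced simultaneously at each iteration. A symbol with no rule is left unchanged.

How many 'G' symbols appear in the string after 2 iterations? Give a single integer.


Answer: 3

Derivation:
Step 0: GEG  (2 'G')
Step 1: GCGG  (3 'G')
Step 2: GCGG  (3 'G')


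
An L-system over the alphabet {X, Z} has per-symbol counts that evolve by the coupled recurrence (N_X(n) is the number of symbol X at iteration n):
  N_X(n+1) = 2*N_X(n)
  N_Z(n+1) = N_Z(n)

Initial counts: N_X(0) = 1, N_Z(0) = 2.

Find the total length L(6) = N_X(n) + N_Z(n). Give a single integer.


Step 0: N_X=1, N_Z=2, L=3
Step 1: N_X=2, N_Z=2, L=4
Step 2: N_X=4, N_Z=2, L=6
Step 3: N_X=8, N_Z=2, L=10
Step 4: N_X=16, N_Z=2, L=18
Step 5: N_X=32, N_Z=2, L=34
Step 6: N_X=64, N_Z=2, L=66

Answer: 66


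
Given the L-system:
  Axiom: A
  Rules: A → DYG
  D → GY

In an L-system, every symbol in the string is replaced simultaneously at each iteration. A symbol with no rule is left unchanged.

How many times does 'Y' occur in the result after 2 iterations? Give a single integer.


Step 0: A  (0 'Y')
Step 1: DYG  (1 'Y')
Step 2: GYYG  (2 'Y')

Answer: 2


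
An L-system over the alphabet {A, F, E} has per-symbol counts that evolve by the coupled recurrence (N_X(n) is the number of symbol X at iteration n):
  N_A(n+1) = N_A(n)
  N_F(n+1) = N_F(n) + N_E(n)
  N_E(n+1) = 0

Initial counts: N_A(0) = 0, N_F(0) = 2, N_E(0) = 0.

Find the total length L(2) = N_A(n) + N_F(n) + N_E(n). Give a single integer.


Answer: 2

Derivation:
Step 0: N_A=0, N_F=2, N_E=0, L=2
Step 1: N_A=0, N_F=2, N_E=0, L=2
Step 2: N_A=0, N_F=2, N_E=0, L=2


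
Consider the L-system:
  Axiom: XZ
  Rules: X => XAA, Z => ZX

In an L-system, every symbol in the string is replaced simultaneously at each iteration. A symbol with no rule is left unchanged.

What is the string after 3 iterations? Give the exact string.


Step 0: XZ
Step 1: XAAZX
Step 2: XAAAAZXXAA
Step 3: XAAAAAAZXXAAXAAAA

Answer: XAAAAAAZXXAAXAAAA


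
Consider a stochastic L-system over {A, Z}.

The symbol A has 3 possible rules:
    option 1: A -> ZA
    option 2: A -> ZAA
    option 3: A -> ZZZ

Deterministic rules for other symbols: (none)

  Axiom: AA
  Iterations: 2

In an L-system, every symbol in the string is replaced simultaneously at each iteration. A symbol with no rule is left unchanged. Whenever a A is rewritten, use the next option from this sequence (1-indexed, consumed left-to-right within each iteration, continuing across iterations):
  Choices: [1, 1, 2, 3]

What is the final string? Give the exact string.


Step 0: AA
Step 1: ZAZA  (used choices [1, 1])
Step 2: ZZAAZZZZ  (used choices [2, 3])

Answer: ZZAAZZZZ


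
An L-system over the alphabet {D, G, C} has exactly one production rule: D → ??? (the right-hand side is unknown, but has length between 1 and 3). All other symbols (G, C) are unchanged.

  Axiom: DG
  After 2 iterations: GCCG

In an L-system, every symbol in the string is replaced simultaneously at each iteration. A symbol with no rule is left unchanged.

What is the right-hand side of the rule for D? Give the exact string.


Trying D → GCC:
  Step 0: DG
  Step 1: GCCG
  Step 2: GCCG
Matches the given result.

Answer: GCC


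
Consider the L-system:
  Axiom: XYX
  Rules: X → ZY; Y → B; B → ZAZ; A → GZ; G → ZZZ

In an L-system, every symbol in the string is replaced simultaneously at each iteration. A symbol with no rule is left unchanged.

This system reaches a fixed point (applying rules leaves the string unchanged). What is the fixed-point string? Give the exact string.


Step 0: XYX
Step 1: ZYBZY
Step 2: ZBZAZZB
Step 3: ZZAZZGZZZZAZ
Step 4: ZZGZZZZZZZZZZGZZ
Step 5: ZZZZZZZZZZZZZZZZZZZZ
Step 6: ZZZZZZZZZZZZZZZZZZZZ  (unchanged — fixed point at step 5)

Answer: ZZZZZZZZZZZZZZZZZZZZ


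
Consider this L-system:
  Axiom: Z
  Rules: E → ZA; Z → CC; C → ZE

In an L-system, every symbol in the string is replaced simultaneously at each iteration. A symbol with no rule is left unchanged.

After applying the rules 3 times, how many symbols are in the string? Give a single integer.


Answer: 8

Derivation:
Step 0: length = 1
Step 1: length = 2
Step 2: length = 4
Step 3: length = 8


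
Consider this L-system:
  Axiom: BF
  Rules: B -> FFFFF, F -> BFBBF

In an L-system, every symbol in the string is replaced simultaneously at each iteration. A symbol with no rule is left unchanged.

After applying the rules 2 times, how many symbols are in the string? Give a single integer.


Answer: 50

Derivation:
Step 0: length = 2
Step 1: length = 10
Step 2: length = 50


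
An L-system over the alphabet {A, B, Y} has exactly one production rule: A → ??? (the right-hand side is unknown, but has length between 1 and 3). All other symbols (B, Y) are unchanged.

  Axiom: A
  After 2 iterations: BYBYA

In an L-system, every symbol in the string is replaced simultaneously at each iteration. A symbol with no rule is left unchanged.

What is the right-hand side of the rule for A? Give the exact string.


Answer: BYA

Derivation:
Trying A → BYA:
  Step 0: A
  Step 1: BYA
  Step 2: BYBYA
Matches the given result.


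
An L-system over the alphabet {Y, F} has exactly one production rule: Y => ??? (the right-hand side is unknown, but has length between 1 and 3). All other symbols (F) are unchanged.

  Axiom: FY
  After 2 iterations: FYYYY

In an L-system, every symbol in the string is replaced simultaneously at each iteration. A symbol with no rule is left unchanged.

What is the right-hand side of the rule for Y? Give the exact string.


Answer: YY

Derivation:
Trying Y => YY:
  Step 0: FY
  Step 1: FYY
  Step 2: FYYYY
Matches the given result.


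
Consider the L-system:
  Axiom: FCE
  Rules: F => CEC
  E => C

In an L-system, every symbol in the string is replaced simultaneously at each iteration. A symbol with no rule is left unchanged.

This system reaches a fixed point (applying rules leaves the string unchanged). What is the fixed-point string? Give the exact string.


Step 0: FCE
Step 1: CECCC
Step 2: CCCCC
Step 3: CCCCC  (unchanged — fixed point at step 2)

Answer: CCCCC


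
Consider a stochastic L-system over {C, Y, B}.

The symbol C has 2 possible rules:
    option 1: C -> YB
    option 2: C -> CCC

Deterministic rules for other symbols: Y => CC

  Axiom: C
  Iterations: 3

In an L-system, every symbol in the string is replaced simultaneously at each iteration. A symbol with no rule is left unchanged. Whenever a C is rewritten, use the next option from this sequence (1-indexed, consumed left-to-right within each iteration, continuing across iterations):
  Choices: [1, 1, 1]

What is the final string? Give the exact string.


Step 0: C
Step 1: YB  (used choices [1])
Step 2: CCB  (used choices [])
Step 3: YBYBB  (used choices [1, 1])

Answer: YBYBB


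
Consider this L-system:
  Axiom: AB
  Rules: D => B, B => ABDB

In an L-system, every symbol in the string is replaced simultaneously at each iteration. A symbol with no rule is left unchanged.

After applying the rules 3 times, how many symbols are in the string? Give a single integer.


Step 0: length = 2
Step 1: length = 5
Step 2: length = 11
Step 3: length = 26

Answer: 26


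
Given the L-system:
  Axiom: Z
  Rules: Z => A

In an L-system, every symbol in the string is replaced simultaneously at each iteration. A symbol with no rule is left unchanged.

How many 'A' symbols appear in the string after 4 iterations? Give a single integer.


Step 0: Z  (0 'A')
Step 1: A  (1 'A')
Step 2: A  (1 'A')
Step 3: A  (1 'A')
Step 4: A  (1 'A')

Answer: 1


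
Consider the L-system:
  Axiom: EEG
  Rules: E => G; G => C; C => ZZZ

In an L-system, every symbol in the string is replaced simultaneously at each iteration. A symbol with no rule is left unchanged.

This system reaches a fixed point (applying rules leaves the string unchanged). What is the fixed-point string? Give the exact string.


Step 0: EEG
Step 1: GGC
Step 2: CCZZZ
Step 3: ZZZZZZZZZ
Step 4: ZZZZZZZZZ  (unchanged — fixed point at step 3)

Answer: ZZZZZZZZZ


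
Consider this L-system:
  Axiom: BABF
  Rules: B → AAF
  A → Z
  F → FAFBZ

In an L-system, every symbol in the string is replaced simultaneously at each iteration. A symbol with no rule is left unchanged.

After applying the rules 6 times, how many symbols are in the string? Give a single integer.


Step 0: length = 4
Step 1: length = 12
Step 2: length = 30
Step 3: length = 74
Step 4: length = 180
Step 5: length = 436
Step 6: length = 1054

Answer: 1054


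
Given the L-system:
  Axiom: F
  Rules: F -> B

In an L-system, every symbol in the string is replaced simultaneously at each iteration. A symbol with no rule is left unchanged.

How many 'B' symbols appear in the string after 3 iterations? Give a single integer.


Answer: 1

Derivation:
Step 0: F  (0 'B')
Step 1: B  (1 'B')
Step 2: B  (1 'B')
Step 3: B  (1 'B')


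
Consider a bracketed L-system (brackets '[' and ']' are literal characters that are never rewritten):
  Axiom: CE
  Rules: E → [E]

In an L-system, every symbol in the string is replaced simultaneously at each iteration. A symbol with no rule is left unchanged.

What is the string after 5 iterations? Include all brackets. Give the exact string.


Step 0: CE
Step 1: C[E]
Step 2: C[[E]]
Step 3: C[[[E]]]
Step 4: C[[[[E]]]]
Step 5: C[[[[[E]]]]]

Answer: C[[[[[E]]]]]


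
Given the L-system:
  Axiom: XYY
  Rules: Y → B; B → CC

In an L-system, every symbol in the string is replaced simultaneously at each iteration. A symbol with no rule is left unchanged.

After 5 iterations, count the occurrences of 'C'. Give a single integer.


Step 0: XYY  (0 'C')
Step 1: XBB  (0 'C')
Step 2: XCCCC  (4 'C')
Step 3: XCCCC  (4 'C')
Step 4: XCCCC  (4 'C')
Step 5: XCCCC  (4 'C')

Answer: 4


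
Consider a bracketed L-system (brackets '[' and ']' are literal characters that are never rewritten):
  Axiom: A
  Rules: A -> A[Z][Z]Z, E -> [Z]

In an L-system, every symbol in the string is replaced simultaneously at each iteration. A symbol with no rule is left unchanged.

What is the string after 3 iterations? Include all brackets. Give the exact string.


Answer: A[Z][Z]Z[Z][Z]Z[Z][Z]Z

Derivation:
Step 0: A
Step 1: A[Z][Z]Z
Step 2: A[Z][Z]Z[Z][Z]Z
Step 3: A[Z][Z]Z[Z][Z]Z[Z][Z]Z


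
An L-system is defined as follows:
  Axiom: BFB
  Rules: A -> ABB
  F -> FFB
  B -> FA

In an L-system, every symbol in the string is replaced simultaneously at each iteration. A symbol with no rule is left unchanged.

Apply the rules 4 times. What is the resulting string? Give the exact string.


Answer: FFBFFBFAFFBFFBFAFFBABBABBFAFAFFBABBFFBABBFFBFFBFAFFBFFBFAFFBABBFFBFFBFAFFBFFBFAFFBABBFFBFFBFAABBFAFAFFBFFBFAFFBFFBFAFFBABBABBFAFAFFBABBFFBABB

Derivation:
Step 0: BFB
Step 1: FAFFBFA
Step 2: FFBABBFFBFFBFAFFBABB
Step 3: FFBFFBFAABBFAFAFFBFFBFAFFBFFBFAFFBABBFFBFFBFAABBFAFA
Step 4: FFBFFBFAFFBFFBFAFFBABBABBFAFAFFBABBFFBABBFFBFFBFAFFBFFBFAFFBABBFFBFFBFAFFBFFBFAFFBABBFFBFFBFAABBFAFAFFBFFBFAFFBFFBFAFFBABBABBFAFAFFBABBFFBABB


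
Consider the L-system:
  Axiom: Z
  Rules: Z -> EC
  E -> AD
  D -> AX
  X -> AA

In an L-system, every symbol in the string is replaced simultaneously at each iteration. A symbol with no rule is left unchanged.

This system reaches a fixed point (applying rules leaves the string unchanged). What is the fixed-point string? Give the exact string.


Step 0: Z
Step 1: EC
Step 2: ADC
Step 3: AAXC
Step 4: AAAAC
Step 5: AAAAC  (unchanged — fixed point at step 4)

Answer: AAAAC


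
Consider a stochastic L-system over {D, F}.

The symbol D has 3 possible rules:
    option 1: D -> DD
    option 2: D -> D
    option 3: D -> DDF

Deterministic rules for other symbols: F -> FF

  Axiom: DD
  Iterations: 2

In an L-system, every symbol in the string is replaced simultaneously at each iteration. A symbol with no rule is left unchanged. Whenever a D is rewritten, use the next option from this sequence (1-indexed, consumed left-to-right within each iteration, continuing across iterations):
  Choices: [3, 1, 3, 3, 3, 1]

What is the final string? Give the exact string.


Answer: DDFDDFFFDDFDD

Derivation:
Step 0: DD
Step 1: DDFDD  (used choices [3, 1])
Step 2: DDFDDFFFDDFDD  (used choices [3, 3, 3, 1])


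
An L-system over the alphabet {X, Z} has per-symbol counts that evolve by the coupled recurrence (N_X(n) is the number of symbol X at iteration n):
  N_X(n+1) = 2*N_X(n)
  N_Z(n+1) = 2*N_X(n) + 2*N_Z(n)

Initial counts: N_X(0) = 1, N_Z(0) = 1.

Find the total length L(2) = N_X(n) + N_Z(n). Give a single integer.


Step 0: N_X=1, N_Z=1, L=2
Step 1: N_X=2, N_Z=4, L=6
Step 2: N_X=4, N_Z=12, L=16

Answer: 16


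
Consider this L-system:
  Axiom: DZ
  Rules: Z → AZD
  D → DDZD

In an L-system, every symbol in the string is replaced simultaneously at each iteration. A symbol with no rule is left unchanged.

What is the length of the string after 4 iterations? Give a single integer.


Answer: 261

Derivation:
Step 0: length = 2
Step 1: length = 7
Step 2: length = 23
Step 3: length = 77
Step 4: length = 261
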